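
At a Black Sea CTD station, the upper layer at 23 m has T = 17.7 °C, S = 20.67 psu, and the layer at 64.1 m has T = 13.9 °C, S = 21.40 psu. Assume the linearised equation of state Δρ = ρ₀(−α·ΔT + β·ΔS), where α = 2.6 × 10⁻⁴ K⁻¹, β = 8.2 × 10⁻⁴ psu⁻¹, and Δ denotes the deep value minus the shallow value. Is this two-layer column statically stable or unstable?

stable

ΔT = 13.9 − 17.7 = -3.8 K and ΔS = 21.40 − 20.67 = +0.73 psu (deep − shallow).
−αΔT = 9.88 × 10⁻⁴; βΔS = 5.986 × 10⁻⁴; sum Δρ/ρ₀ = 1.5866 × 10⁻³.
Δρ/ρ₀ > 0, so Δρ > 0: deeper water is denser → statically stable.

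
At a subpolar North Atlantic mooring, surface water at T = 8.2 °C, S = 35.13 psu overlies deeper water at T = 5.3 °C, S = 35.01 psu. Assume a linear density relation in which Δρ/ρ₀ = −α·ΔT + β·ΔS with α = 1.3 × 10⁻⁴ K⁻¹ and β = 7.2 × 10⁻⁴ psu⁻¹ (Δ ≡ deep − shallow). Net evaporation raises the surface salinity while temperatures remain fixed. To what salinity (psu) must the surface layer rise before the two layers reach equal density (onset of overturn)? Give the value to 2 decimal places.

Neutral buoyancy requires −α(T_deep − T_surf) + β(S_deep − S_surf′) = 0.
S_surf′ = S_deep − (α/β)·ΔT = 35.01 − (1.3 × 10⁻⁴/7.2 × 10⁻⁴)·(-2.9) = 35.5336 psu.
Increase required: 35.5336 − 35.13 = 0.4036 psu.

35.53 psu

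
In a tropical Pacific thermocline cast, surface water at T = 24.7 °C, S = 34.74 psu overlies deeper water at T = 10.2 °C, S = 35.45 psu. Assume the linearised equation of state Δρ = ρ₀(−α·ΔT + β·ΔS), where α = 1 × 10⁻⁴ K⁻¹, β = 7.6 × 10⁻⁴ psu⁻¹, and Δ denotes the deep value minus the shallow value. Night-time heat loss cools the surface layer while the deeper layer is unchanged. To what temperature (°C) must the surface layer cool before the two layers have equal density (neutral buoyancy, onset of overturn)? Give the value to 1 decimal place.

Neutral buoyancy requires Δρ = 0, i.e. −α(T_deep − T_surf′) + β(S_deep − S_surf) = 0.
T_surf′ = T_deep − (β/α)·ΔS = 10.2 − (7.6 × 10⁻⁴/1 × 10⁻⁴)·(+0.71) = 4.804 °C.
Cooling required: 24.7 − (4.804) = 19.896 °C.

4.8 °C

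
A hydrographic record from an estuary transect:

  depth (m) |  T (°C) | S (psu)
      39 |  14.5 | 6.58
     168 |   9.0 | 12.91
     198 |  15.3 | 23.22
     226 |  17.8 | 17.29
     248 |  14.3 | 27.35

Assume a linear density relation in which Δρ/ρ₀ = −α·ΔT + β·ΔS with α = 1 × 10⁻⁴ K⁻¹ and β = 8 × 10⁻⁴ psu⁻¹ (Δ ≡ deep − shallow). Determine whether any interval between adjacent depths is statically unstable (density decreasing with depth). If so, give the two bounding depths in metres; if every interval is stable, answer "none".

Evaluate Δρ/ρ₀ = −αΔT + βΔS across each adjacent pair:
  39–168 m: −αΔT+βΔS = −(1 × 10⁻⁴)(-5.5)+(8 × 10⁻⁴)(+6.33) = 5.6 × 10⁻³ → stable
  168–198 m: −αΔT+βΔS = −(1 × 10⁻⁴)(+6.3)+(8 × 10⁻⁴)(+10.31) = 7.6 × 10⁻³ → stable
  198–226 m: −αΔT+βΔS = −(1 × 10⁻⁴)(+2.5)+(8 × 10⁻⁴)(-5.93) = -5.0 × 10⁻³ → UNSTABLE
  226–248 m: −αΔT+βΔS = −(1 × 10⁻⁴)(-3.5)+(8 × 10⁻⁴)(+10.06) = 8.4 × 10⁻³ → stable
The 198–226 m interval has Δρ < 0: lighter water underlies denser water.

198–226 m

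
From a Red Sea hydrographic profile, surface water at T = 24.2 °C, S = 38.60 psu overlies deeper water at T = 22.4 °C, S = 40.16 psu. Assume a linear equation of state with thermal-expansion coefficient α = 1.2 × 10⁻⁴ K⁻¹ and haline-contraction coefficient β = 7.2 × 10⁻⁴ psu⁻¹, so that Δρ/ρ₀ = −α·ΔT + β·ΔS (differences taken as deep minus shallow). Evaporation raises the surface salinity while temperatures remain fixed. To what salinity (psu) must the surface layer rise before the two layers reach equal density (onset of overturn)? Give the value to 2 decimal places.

40.46 psu

Neutral buoyancy requires −α(T_deep − T_surf) + β(S_deep − S_surf′) = 0.
S_surf′ = S_deep − (α/β)·ΔT = 40.16 − (1.2 × 10⁻⁴/7.2 × 10⁻⁴)·(-1.8) = 40.4600 psu.
Increase required: 40.4600 − 38.60 = 1.8600 psu.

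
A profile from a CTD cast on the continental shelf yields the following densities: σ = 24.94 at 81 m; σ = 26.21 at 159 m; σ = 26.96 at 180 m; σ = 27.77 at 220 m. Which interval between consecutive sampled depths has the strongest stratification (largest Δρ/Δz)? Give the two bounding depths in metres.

159–180 m

Compute the density gradient over each adjacent pair:
  81–159 m: Δρ/Δz = 1.27/78 = 0.016 kg m⁻⁴
  159–180 m: Δρ/Δz = 0.75/21 = 0.036 kg m⁻⁴
  180–220 m: Δρ/Δz = 0.81/40 = 0.020 kg m⁻⁴
The largest gradient is in the 159–180 m interval — the pycnocline.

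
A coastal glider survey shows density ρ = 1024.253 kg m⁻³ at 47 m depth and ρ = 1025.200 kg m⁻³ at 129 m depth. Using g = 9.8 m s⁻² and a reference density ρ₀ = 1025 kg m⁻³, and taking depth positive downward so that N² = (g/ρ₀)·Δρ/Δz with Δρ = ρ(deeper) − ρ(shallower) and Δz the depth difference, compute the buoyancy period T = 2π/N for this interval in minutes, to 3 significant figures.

9.97 min

Δρ = 1025.200 − 1024.253 = 0.947 kg m⁻³ over Δz = 129 − 47 = 82 m.
N² = (9.8/1025) × (0.947/82) = 1.1042 × 10⁻⁴ s⁻².
N = √(1.1042 × 10⁻⁴) = 0.010508 rad s⁻¹, so T = 2π/N = 597.94 s = 9.9657 min ≈ 9.97 min.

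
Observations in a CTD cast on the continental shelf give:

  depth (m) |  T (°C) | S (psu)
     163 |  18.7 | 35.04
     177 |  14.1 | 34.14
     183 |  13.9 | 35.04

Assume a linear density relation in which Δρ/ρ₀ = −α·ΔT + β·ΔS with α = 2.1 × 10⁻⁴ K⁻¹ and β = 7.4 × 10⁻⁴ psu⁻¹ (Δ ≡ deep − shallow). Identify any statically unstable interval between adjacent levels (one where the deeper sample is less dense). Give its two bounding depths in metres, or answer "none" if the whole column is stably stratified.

Evaluate Δρ/ρ₀ = −αΔT + βΔS across each adjacent pair:
  163–177 m: −αΔT+βΔS = −(2.1 × 10⁻⁴)(-4.6)+(7.4 × 10⁻⁴)(-0.90) = 3.0 × 10⁻⁴ → stable
  177–183 m: −αΔT+βΔS = −(2.1 × 10⁻⁴)(-0.2)+(7.4 × 10⁻⁴)(+0.90) = 7.1 × 10⁻⁴ → stable
Every interval has Δρ > 0: the column is stably stratified throughout.

none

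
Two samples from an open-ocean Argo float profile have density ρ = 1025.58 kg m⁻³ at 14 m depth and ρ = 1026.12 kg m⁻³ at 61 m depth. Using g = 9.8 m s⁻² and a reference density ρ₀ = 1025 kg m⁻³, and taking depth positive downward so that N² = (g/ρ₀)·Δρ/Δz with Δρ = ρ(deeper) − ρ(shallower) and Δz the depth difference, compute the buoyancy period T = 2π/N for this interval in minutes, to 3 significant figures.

9.99 min

Δρ = 1026.12 − 1025.58 = 0.54 kg m⁻³ over Δz = 61 − 14 = 47 m.
N² = (9.8/1025) × (0.54/47) = 1.0985 × 10⁻⁴ s⁻².
N = √(1.0985 × 10⁻⁴) = 0.010481 rad s⁻¹, so T = 2π/N = 599.48 s = 9.9913 min ≈ 9.99 min.
A positive N² confirms static stability across the interval.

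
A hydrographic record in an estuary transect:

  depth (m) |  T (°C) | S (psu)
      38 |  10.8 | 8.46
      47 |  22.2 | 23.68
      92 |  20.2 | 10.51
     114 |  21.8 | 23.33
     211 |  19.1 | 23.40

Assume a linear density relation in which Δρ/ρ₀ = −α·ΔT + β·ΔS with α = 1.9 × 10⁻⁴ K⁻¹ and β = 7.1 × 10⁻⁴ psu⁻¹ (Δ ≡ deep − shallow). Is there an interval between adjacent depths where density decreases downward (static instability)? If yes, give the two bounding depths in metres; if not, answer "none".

Evaluate Δρ/ρ₀ = −αΔT + βΔS across each adjacent pair:
  38–47 m: −αΔT+βΔS = −(1.9 × 10⁻⁴)(+11.4)+(7.1 × 10⁻⁴)(+15.22) = 8.6 × 10⁻³ → stable
  47–92 m: −αΔT+βΔS = −(1.9 × 10⁻⁴)(-2.0)+(7.1 × 10⁻⁴)(-13.17) = -9.0 × 10⁻³ → UNSTABLE
  92–114 m: −αΔT+βΔS = −(1.9 × 10⁻⁴)(+1.6)+(7.1 × 10⁻⁴)(+12.82) = 8.8 × 10⁻³ → stable
  114–211 m: −αΔT+βΔS = −(1.9 × 10⁻⁴)(-2.7)+(7.1 × 10⁻⁴)(+0.07) = 5.6 × 10⁻⁴ → stable
The 47–92 m interval has Δρ < 0: lighter water underlies denser water.

47–92 m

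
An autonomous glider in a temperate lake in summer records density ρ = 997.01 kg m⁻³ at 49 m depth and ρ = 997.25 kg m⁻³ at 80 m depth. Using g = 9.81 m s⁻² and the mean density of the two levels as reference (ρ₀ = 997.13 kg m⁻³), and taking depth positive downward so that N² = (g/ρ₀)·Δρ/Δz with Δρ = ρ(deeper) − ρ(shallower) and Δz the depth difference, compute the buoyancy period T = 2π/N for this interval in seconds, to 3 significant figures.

720 s

Δρ = 997.25 − 997.01 = 0.24 kg m⁻³ over Δz = 80 − 49 = 31 m.
N² = (9.81/997.13) × (0.24/31) = 7.6167 × 10⁻⁵ s⁻².
N = √(7.6167 × 10⁻⁵) = 8.7274 × 10⁻³ rad s⁻¹, so T = 2π/N = 719.94 s ≈ 720 s.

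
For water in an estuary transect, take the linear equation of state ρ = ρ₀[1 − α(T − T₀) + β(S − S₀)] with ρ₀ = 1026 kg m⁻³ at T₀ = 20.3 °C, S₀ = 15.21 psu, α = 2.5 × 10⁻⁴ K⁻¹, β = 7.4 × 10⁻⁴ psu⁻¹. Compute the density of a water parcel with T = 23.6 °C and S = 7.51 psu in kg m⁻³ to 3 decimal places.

1019.307 kg m⁻³

T − T₀ = +3.3 K, S − S₀ = -7.70 psu.
Bracket = 1 − α·(+3.3) + β·(-7.70) = 1 + (-6.523 × 10⁻³) = 0.9934770.
ρ = 1026 × 0.9934770 = 1019.307 kg m⁻³.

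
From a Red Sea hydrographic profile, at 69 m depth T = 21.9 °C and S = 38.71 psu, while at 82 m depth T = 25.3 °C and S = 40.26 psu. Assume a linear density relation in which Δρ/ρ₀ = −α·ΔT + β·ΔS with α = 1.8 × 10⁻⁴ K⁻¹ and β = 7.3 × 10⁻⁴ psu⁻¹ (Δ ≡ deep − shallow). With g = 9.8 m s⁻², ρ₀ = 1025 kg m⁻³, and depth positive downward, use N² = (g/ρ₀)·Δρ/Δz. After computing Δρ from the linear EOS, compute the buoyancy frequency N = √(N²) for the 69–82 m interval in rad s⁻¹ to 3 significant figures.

0.0198 rad s⁻¹

ΔT = +3.4 K, ΔS = +1.55 psu (deep − shallow).
Δρ/ρ₀ = −αΔT + βΔS = -6.12 × 10⁻⁴ + 1.1315 × 10⁻³ = 5.195 × 10⁻⁴, so Δρ ≈ 0.5325 kg m⁻³.
N² = (g/ρ₀)·Δρ/Δz = g·(Δρ/ρ₀)/Δz = 9.8 × 5.195 × 10⁻⁴ / 13 = 3.9162 × 10⁻⁴ s⁻².
N = √(3.9162 × 10⁻⁴) = 0.019789 rad s⁻¹ ≈ 0.0198 rad s⁻¹.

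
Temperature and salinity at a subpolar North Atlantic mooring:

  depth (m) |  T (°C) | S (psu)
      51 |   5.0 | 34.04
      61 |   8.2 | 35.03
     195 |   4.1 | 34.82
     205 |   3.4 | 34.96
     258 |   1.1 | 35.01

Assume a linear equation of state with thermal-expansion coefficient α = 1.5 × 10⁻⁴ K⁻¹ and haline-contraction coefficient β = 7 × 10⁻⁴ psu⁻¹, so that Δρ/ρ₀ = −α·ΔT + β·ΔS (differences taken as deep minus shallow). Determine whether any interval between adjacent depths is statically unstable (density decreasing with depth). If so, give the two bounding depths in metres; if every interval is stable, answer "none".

Evaluate Δρ/ρ₀ = −αΔT + βΔS across each adjacent pair:
  51–61 m: −αΔT+βΔS = −(1.5 × 10⁻⁴)(+3.2)+(7 × 10⁻⁴)(+0.99) = 2.1 × 10⁻⁴ → stable
  61–195 m: −αΔT+βΔS = −(1.5 × 10⁻⁴)(-4.1)+(7 × 10⁻⁴)(-0.21) = 4.7 × 10⁻⁴ → stable
  195–205 m: −αΔT+βΔS = −(1.5 × 10⁻⁴)(-0.7)+(7 × 10⁻⁴)(+0.14) = 2.0 × 10⁻⁴ → stable
  205–258 m: −αΔT+βΔS = −(1.5 × 10⁻⁴)(-2.3)+(7 × 10⁻⁴)(+0.05) = 3.8 × 10⁻⁴ → stable
Every interval has Δρ > 0: the column is stably stratified throughout.

none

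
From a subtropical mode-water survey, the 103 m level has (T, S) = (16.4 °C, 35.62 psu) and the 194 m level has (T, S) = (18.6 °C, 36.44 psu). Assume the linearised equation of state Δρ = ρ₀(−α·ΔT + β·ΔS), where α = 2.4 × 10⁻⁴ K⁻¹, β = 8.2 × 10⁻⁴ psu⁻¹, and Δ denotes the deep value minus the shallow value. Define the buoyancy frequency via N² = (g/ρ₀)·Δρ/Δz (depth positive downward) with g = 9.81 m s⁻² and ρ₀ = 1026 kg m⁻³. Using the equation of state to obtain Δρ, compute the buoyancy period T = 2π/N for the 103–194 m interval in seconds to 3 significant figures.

ΔT = +2.2 K, ΔS = +0.82 psu (deep − shallow).
Δρ/ρ₀ = −αΔT + βΔS = -5.28 × 10⁻⁴ + 6.724 × 10⁻⁴ = 1.444 × 10⁻⁴, so Δρ ≈ 0.1482 kg m⁻³.
N² = (g/ρ₀)·Δρ/Δz = g·(Δρ/ρ₀)/Δz = 9.81 × 1.444 × 10⁻⁴ / 91 = 1.5567 × 10⁻⁵ s⁻².
N = √(1.5567 × 10⁻⁵) = 3.9455 × 10⁻³ rad s⁻¹ → T = 2π/N = 1.5925 × 10³ s ≈ 1.59 × 10³ s.

1.59 × 10³ s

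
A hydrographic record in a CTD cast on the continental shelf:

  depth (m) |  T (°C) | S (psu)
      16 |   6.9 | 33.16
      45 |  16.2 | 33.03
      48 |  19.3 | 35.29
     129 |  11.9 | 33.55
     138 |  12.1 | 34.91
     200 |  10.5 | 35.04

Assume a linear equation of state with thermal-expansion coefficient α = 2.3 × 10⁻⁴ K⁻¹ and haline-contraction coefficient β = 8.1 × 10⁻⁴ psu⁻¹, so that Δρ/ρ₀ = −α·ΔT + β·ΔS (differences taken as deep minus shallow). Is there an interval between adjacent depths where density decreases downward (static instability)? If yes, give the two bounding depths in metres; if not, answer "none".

Evaluate Δρ/ρ₀ = −αΔT + βΔS across each adjacent pair:
  16–45 m: −αΔT+βΔS = −(2.3 × 10⁻⁴)(+9.3)+(8.1 × 10⁻⁴)(-0.13) = -2.2 × 10⁻³ → UNSTABLE
  45–48 m: −αΔT+βΔS = −(2.3 × 10⁻⁴)(+3.1)+(8.1 × 10⁻⁴)(+2.26) = 1.1 × 10⁻³ → stable
  48–129 m: −αΔT+βΔS = −(2.3 × 10⁻⁴)(-7.4)+(8.1 × 10⁻⁴)(-1.74) = 2.9 × 10⁻⁴ → stable
  129–138 m: −αΔT+βΔS = −(2.3 × 10⁻⁴)(+0.2)+(8.1 × 10⁻⁴)(+1.36) = 1.1 × 10⁻³ → stable
  138–200 m: −αΔT+βΔS = −(2.3 × 10⁻⁴)(-1.6)+(8.1 × 10⁻⁴)(+0.13) = 4.7 × 10⁻⁴ → stable
The 16–45 m interval has Δρ < 0: lighter water underlies denser water.

16–45 m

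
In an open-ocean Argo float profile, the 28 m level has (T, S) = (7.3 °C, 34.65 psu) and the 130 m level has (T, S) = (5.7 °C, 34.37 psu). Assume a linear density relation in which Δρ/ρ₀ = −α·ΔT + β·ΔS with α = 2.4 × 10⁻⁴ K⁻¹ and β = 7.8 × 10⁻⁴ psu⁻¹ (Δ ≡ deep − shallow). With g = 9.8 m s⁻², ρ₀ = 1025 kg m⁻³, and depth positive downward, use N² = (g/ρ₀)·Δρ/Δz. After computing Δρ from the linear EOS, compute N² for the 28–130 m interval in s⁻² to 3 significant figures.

ΔT = -1.6 K, ΔS = -0.28 psu (deep − shallow).
Δρ/ρ₀ = −αΔT + βΔS = 3.84 × 10⁻⁴ − 2.184 × 10⁻⁴ = 1.656 × 10⁻⁴, so Δρ ≈ 0.1697 kg m⁻³.
N² = (g/ρ₀)·Δρ/Δz = g·(Δρ/ρ₀)/Δz = 9.8 × 1.656 × 10⁻⁴ / 102 = 1.5911 × 10⁻⁵ s⁻² ≈ 1.59 × 10⁻⁵ s⁻².

1.59 × 10⁻⁵ s⁻²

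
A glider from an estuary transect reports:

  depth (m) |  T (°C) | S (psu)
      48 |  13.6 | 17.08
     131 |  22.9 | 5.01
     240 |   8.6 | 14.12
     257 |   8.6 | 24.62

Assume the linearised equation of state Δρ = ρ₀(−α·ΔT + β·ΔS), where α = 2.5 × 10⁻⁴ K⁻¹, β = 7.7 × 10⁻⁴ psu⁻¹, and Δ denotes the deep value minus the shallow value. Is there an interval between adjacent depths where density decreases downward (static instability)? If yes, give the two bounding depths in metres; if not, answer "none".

Evaluate Δρ/ρ₀ = −αΔT + βΔS across each adjacent pair:
  48–131 m: −αΔT+βΔS = −(2.5 × 10⁻⁴)(+9.3)+(7.7 × 10⁻⁴)(-12.07) = -0.012 → UNSTABLE
  131–240 m: −αΔT+βΔS = −(2.5 × 10⁻⁴)(-14.3)+(7.7 × 10⁻⁴)(+9.11) = 0.011 → stable
  240–257 m: −αΔT+βΔS = −(2.5 × 10⁻⁴)(+0.0)+(7.7 × 10⁻⁴)(+10.50) = 8.1 × 10⁻³ → stable
The 48–131 m interval has Δρ < 0: lighter water underlies denser water.

48–131 m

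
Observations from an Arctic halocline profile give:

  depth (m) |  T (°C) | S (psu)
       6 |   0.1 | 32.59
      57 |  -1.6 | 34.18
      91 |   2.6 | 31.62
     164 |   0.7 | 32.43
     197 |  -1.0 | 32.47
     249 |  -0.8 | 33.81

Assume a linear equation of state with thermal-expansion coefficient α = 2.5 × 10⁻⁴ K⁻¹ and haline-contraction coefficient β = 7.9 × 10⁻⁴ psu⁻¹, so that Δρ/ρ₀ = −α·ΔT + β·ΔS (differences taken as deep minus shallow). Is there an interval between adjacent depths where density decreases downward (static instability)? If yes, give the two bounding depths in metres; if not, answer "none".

Evaluate Δρ/ρ₀ = −αΔT + βΔS across each adjacent pair:
  6–57 m: −αΔT+βΔS = −(2.5 × 10⁻⁴)(-1.7)+(7.9 × 10⁻⁴)(+1.59) = 1.7 × 10⁻³ → stable
  57–91 m: −αΔT+βΔS = −(2.5 × 10⁻⁴)(+4.2)+(7.9 × 10⁻⁴)(-2.56) = -3.1 × 10⁻³ → UNSTABLE
  91–164 m: −αΔT+βΔS = −(2.5 × 10⁻⁴)(-1.9)+(7.9 × 10⁻⁴)(+0.81) = 1.1 × 10⁻³ → stable
  164–197 m: −αΔT+βΔS = −(2.5 × 10⁻⁴)(-1.7)+(7.9 × 10⁻⁴)(+0.04) = 4.6 × 10⁻⁴ → stable
  197–249 m: −αΔT+βΔS = −(2.5 × 10⁻⁴)(+0.2)+(7.9 × 10⁻⁴)(+1.34) = 1.0 × 10⁻³ → stable
The 57–91 m interval has Δρ < 0: lighter water underlies denser water.

57–91 m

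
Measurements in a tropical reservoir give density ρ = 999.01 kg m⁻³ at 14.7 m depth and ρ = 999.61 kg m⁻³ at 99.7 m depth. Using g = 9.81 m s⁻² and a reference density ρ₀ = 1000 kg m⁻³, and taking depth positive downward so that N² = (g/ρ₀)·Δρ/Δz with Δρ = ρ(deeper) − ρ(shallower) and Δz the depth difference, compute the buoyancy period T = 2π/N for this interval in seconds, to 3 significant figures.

755 s

Δρ = 999.61 − 999.01 = 0.60 kg m⁻³ over Δz = 99.7 − 14.7 = 85 m.
N² = (9.81/1000) × (0.60/85) = 6.9247 × 10⁻⁵ s⁻².
N = √(6.9247 × 10⁻⁵) = 8.3215 × 10⁻³ rad s⁻¹, so T = 2π/N = 755.05 s ≈ 755 s.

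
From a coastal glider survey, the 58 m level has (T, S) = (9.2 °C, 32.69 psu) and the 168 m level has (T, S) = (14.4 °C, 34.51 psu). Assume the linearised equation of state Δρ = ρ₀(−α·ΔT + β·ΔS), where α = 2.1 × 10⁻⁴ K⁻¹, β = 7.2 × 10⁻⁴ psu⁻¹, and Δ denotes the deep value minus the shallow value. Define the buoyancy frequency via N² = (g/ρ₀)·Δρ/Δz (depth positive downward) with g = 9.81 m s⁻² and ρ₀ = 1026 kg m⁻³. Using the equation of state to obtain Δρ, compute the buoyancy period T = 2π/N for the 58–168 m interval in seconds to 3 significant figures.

1.42 × 10³ s

ΔT = +5.2 K, ΔS = +1.82 psu (deep − shallow).
Δρ/ρ₀ = −αΔT + βΔS = -1.092 × 10⁻³ + 1.3104 × 10⁻³ = 2.184 × 10⁻⁴, so Δρ ≈ 0.2241 kg m⁻³.
N² = (g/ρ₀)·Δρ/Δz = g·(Δρ/ρ₀)/Δz = 9.81 × 2.184 × 10⁻⁴ / 110 = 1.9477 × 10⁻⁵ s⁻².
N = √(1.9477 × 10⁻⁵) = 4.4133 × 10⁻³ rad s⁻¹ → T = 2π/N = 1.4237 × 10³ s ≈ 1.42 × 10³ s.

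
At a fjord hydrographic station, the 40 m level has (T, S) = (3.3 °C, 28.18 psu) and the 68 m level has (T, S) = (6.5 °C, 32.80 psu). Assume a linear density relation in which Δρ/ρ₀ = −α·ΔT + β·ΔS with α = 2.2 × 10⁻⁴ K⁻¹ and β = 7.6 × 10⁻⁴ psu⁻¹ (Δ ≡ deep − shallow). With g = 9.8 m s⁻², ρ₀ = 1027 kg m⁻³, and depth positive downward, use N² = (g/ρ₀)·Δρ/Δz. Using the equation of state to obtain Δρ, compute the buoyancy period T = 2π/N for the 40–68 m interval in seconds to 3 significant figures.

ΔT = +3.2 K, ΔS = +4.62 psu (deep − shallow).
Δρ/ρ₀ = −αΔT + βΔS = -7.04 × 10⁻⁴ + 3.5112 × 10⁻³ = 2.8072 × 10⁻³, so Δρ ≈ 2.883 kg m⁻³.
N² = (g/ρ₀)·Δρ/Δz = g·(Δρ/ρ₀)/Δz = 9.8 × 2.8072 × 10⁻³ / 28 = 9.8252 × 10⁻⁴ s⁻².
N = √(9.8252 × 10⁻⁴) = 0.031345 rad s⁻¹ → T = 2π/N = 200.45 s ≈ 200 s.

200 s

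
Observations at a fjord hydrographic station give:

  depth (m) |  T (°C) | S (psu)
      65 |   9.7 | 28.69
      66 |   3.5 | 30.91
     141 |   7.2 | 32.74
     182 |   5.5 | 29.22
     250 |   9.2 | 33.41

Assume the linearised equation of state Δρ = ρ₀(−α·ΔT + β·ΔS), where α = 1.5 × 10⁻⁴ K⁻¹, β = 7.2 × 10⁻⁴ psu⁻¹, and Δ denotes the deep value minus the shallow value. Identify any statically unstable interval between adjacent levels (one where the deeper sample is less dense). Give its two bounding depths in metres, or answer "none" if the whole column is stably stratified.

141–182 m

Evaluate Δρ/ρ₀ = −αΔT + βΔS across each adjacent pair:
  65–66 m: −αΔT+βΔS = −(1.5 × 10⁻⁴)(-6.2)+(7.2 × 10⁻⁴)(+2.22) = 2.5 × 10⁻³ → stable
  66–141 m: −αΔT+βΔS = −(1.5 × 10⁻⁴)(+3.7)+(7.2 × 10⁻⁴)(+1.83) = 7.6 × 10⁻⁴ → stable
  141–182 m: −αΔT+βΔS = −(1.5 × 10⁻⁴)(-1.7)+(7.2 × 10⁻⁴)(-3.52) = -2.3 × 10⁻³ → UNSTABLE
  182–250 m: −αΔT+βΔS = −(1.5 × 10⁻⁴)(+3.7)+(7.2 × 10⁻⁴)(+4.19) = 2.5 × 10⁻³ → stable
The 141–182 m interval has Δρ < 0: lighter water underlies denser water.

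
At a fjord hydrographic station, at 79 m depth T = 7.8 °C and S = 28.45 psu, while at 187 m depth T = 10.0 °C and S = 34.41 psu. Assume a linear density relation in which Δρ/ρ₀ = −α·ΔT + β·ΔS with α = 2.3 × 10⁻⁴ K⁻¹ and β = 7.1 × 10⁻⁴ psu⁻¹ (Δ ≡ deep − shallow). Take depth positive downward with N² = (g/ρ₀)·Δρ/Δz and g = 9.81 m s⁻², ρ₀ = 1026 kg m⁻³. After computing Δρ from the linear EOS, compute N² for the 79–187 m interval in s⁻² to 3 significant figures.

ΔT = +2.2 K, ΔS = +5.96 psu (deep − shallow).
Δρ/ρ₀ = −αΔT + βΔS = -5.06 × 10⁻⁴ + 4.2316 × 10⁻³ = 3.7256 × 10⁻³, so Δρ ≈ 3.822 kg m⁻³.
N² = (g/ρ₀)·Δρ/Δz = g·(Δρ/ρ₀)/Δz = 9.81 × 3.7256 × 10⁻³ / 108 = 3.3841 × 10⁻⁴ s⁻² ≈ 3.38 × 10⁻⁴ s⁻².

3.38 × 10⁻⁴ s⁻²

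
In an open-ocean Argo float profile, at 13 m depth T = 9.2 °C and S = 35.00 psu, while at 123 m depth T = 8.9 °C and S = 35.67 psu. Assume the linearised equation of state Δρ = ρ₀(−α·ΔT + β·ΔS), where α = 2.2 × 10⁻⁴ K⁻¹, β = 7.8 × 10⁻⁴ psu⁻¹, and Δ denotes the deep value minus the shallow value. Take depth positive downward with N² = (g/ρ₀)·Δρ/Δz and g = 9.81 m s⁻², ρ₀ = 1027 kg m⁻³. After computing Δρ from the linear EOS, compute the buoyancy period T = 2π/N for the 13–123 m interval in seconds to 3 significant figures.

ΔT = -0.3 K, ΔS = +0.67 psu (deep − shallow).
Δρ/ρ₀ = −αΔT + βΔS = 6.60 × 10⁻⁵ + 5.226 × 10⁻⁴ = 5.886 × 10⁻⁴, so Δρ ≈ 0.6045 kg m⁻³.
N² = (g/ρ₀)·Δρ/Δz = g·(Δρ/ρ₀)/Δz = 9.81 × 5.886 × 10⁻⁴ / 110 = 5.2492 × 10⁻⁵ s⁻².
N = √(5.2492 × 10⁻⁵) = 7.2451 × 10⁻³ rad s⁻¹ → T = 2π/N = 867.23 s ≈ 867 s.

867 s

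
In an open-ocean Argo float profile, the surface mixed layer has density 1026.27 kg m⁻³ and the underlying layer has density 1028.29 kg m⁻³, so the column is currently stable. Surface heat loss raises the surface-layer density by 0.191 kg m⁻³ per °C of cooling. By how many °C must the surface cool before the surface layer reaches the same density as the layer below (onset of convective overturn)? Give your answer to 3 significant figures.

10.6 °C

Density deficit of the surface layer: 1028.29 − 1026.27 = 2.02 kg m⁻³.
Required change = 2.02 / 0.191 = 10.6 °C.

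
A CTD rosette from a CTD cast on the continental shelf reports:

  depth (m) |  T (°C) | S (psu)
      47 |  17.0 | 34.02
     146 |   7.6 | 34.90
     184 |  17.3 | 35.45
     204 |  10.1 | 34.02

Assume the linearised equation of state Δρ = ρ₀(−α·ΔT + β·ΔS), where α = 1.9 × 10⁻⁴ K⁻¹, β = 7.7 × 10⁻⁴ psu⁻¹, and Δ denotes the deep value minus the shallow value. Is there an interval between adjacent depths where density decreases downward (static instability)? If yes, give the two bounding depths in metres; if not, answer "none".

Evaluate Δρ/ρ₀ = −αΔT + βΔS across each adjacent pair:
  47–146 m: −αΔT+βΔS = −(1.9 × 10⁻⁴)(-9.4)+(7.7 × 10⁻⁴)(+0.88) = 2.5 × 10⁻³ → stable
  146–184 m: −αΔT+βΔS = −(1.9 × 10⁻⁴)(+9.7)+(7.7 × 10⁻⁴)(+0.55) = -1.4 × 10⁻³ → UNSTABLE
  184–204 m: −αΔT+βΔS = −(1.9 × 10⁻⁴)(-7.2)+(7.7 × 10⁻⁴)(-1.43) = 2.7 × 10⁻⁴ → stable
The 146–184 m interval has Δρ < 0: lighter water underlies denser water.

146–184 m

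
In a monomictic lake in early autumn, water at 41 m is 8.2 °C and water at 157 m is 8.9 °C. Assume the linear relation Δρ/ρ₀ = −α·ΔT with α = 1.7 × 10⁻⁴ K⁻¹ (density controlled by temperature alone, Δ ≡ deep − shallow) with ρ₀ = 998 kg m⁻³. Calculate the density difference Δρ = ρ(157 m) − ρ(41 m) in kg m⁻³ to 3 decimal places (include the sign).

-0.119 kg m⁻³

ΔT = +0.7 K, Δρ/ρ₀ = −αΔT = -1.19 × 10⁻⁴.
Δρ = 998 × (-1.19 × 10⁻⁴) = -0.119 kg m⁻³.
Negative Δρ: lighter below, statically unstable.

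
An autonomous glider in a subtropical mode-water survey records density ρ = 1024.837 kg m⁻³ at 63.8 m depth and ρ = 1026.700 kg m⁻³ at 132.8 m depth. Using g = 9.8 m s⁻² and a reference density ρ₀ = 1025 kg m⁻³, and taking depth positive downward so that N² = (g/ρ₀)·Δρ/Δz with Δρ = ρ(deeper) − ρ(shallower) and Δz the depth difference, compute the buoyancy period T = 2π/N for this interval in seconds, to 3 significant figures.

Δρ = 1026.700 − 1024.837 = 1.863 kg m⁻³ over Δz = 132.8 − 63.8 = 69 m.
N² = (9.8/1025) × (1.863/69) = 2.5815 × 10⁻⁴ s⁻².
N = √(2.5815 × 10⁻⁴) = 0.016067 rad s⁻¹, so T = 2π/N = 391.06 s ≈ 391 s.

391 s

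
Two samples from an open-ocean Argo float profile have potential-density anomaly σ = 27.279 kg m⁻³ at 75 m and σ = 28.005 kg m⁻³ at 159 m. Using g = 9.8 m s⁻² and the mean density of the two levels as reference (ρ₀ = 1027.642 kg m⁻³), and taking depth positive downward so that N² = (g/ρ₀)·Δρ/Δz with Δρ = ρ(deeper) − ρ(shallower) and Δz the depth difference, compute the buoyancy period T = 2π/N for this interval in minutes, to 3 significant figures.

11.5 min

Δρ = 1028.005 − 1027.279 = 0.726 kg m⁻³ over Δz = 159 − 75 = 84 m.
N² = (9.8/1027.642) × (0.726/84) = 8.2422 × 10⁻⁵ s⁻².
N = √(8.2422 × 10⁻⁵) = 9.0787 × 10⁻³ rad s⁻¹, so T = 2π/N = 692.08 s = 11.535 min ≈ 11.5 min.
Since Δρ > 0 the layer is stably stratified.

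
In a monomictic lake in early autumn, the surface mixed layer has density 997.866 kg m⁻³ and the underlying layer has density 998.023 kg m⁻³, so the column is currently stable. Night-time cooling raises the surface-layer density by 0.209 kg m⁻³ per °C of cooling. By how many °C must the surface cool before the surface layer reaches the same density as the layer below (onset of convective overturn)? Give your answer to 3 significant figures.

Density deficit of the surface layer: 998.023 − 997.866 = 0.157 kg m⁻³.
Required change = 0.157 / 0.209 = 0.751 °C.

0.751 °C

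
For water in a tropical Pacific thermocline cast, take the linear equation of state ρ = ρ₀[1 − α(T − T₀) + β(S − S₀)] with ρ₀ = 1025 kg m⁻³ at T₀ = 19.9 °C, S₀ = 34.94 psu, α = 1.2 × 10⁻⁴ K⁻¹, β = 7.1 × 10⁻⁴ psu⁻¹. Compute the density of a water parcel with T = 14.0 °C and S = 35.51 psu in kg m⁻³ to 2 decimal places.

1026.14 kg m⁻³

T − T₀ = -5.9 K, S − S₀ = +0.57 psu.
Bracket = 1 − α·(-5.9) + β·(+0.57) = 1 + (1.1127 × 10⁻³) = 1.0011127.
ρ = 1025 × 1.0011127 = 1026.14 kg m⁻³.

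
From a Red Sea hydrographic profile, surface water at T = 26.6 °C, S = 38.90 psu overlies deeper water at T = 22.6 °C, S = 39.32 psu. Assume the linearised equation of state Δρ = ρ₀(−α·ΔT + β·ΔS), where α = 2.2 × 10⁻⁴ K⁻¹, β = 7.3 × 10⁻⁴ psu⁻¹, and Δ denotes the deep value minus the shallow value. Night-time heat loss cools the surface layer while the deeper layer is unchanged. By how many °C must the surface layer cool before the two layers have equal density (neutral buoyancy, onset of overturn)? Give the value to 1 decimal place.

Neutral buoyancy requires Δρ = 0, i.e. −α(T_deep − T_surf′) + β(S_deep − S_surf) = 0.
T_surf′ = T_deep − (β/α)·ΔS = 22.6 − (7.3 × 10⁻⁴/2.2 × 10⁻⁴)·(+0.42) = 21.206 °C.
Cooling required: 26.6 − (21.206) = 5.394 °C.

5.4 °C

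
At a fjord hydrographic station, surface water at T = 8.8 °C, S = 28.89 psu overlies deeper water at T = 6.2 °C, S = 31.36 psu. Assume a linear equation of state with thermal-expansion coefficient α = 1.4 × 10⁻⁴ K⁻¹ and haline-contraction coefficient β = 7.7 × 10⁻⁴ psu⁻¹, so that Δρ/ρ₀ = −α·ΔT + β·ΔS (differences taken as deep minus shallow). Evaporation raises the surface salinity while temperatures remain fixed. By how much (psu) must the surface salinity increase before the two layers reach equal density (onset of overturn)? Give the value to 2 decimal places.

2.94 psu

Neutral buoyancy requires −α(T_deep − T_surf) + β(S_deep − S_surf′) = 0.
S_surf′ = S_deep − (α/β)·ΔT = 31.36 − (1.4 × 10⁻⁴/7.7 × 10⁻⁴)·(-2.6) = 31.8327 psu.
Increase required: 31.8327 − 28.89 = 2.9427 psu.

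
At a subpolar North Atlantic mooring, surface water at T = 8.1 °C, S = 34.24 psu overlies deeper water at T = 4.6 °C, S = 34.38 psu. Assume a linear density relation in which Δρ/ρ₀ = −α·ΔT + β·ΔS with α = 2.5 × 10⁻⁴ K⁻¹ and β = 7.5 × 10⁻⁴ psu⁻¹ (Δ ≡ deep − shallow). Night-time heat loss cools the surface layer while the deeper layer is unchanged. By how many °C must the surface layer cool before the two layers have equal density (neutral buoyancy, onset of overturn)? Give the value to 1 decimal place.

Neutral buoyancy requires Δρ = 0, i.e. −α(T_deep − T_surf′) + β(S_deep − S_surf) = 0.
T_surf′ = T_deep − (β/α)·ΔS = 4.6 − (7.5 × 10⁻⁴/2.5 × 10⁻⁴)·(+0.14) = 4.180 °C.
Cooling required: 8.1 − (4.180) = 3.920 °C.

3.9 °C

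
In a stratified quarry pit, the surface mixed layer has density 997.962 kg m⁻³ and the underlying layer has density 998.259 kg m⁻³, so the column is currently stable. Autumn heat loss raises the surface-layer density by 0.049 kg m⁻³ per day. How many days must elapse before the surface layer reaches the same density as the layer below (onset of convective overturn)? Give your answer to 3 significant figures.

6.06 days

Density deficit of the surface layer: 998.259 − 997.962 = 0.297 kg m⁻³.
Required change = 0.297 / 0.049 = 6.06 days.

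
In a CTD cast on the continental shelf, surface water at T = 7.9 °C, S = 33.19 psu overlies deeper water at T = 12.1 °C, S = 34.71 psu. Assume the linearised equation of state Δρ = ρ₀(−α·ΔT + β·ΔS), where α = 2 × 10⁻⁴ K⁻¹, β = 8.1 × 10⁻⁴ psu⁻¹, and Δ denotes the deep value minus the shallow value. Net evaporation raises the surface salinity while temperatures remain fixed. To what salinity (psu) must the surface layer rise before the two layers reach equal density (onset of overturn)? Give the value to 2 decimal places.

Neutral buoyancy requires −α(T_deep − T_surf) + β(S_deep − S_surf′) = 0.
S_surf′ = S_deep − (α/β)·ΔT = 34.71 − (2 × 10⁻⁴/8.1 × 10⁻⁴)·(+4.2) = 33.6730 psu.
Increase required: 33.6730 − 33.19 = 0.4830 psu.

33.67 psu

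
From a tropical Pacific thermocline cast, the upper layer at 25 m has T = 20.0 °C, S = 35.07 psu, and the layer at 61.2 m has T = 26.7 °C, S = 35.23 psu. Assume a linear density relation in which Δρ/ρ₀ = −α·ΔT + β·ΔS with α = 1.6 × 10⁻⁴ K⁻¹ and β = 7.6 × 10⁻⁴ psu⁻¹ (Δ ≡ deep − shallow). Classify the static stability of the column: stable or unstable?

unstable

ΔT = 26.7 − 20.0 = +6.7 K and ΔS = 35.23 − 35.07 = +0.16 psu (deep − shallow).
−αΔT = -1.072 × 10⁻³; βΔS = 1.216 × 10⁻⁴; sum Δρ/ρ₀ = -9.504 × 10⁻⁴.
Δρ/ρ₀ < 0, so Δρ < 0: deeper water is lighter → statically unstable; the column would overturn.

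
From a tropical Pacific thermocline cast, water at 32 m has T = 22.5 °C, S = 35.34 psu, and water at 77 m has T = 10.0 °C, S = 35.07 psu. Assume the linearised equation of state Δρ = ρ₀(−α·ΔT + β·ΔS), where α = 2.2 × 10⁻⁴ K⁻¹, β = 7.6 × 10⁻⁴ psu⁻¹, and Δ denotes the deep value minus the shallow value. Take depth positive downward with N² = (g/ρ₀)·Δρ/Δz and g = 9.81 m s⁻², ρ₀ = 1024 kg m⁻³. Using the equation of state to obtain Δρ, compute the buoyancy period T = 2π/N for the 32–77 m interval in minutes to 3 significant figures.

ΔT = -12.5 K, ΔS = -0.27 psu (deep − shallow).
Δρ/ρ₀ = −αΔT + βΔS = 2.75 × 10⁻³ − 2.052 × 10⁻⁴ = 2.5448 × 10⁻³, so Δρ ≈ 2.606 kg m⁻³.
N² = (g/ρ₀)·Δρ/Δz = g·(Δρ/ρ₀)/Δz = 9.81 × 2.5448 × 10⁻³ / 45 = 5.5477 × 10⁻⁴ s⁻².
N = √(5.5477 × 10⁻⁴) = 0.023554 rad s⁻¹ → T = 2π/N = 266.76 s = 4.4460 min ≈ 4.45 min.

4.45 min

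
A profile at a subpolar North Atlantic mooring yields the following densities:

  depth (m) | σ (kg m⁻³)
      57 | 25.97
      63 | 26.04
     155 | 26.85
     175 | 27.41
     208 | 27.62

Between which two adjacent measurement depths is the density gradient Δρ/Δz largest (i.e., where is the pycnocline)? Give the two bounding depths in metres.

155–175 m

Compute the density gradient over each adjacent pair:
  57–63 m: Δρ/Δz = 0.07/6 = 0.012 kg m⁻⁴
  63–155 m: Δρ/Δz = 0.81/92 = 8.8 × 10⁻³ kg m⁻⁴
  155–175 m: Δρ/Δz = 0.56/20 = 0.028 kg m⁻⁴
  175–208 m: Δρ/Δz = 0.21/33 = 6.4 × 10⁻³ kg m⁻⁴
The largest gradient is in the 155–175 m interval — the pycnocline.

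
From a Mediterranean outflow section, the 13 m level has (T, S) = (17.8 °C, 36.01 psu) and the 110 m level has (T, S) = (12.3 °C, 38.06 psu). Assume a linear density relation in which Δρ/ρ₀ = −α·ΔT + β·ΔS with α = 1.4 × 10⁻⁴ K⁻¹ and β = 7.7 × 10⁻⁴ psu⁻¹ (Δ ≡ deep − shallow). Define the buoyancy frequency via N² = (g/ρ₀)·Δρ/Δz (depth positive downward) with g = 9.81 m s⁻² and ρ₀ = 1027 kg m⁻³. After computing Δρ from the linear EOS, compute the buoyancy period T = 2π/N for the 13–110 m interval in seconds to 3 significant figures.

408 s

ΔT = -5.5 K, ΔS = +2.05 psu (deep − shallow).
Δρ/ρ₀ = −αΔT + βΔS = 7.70 × 10⁻⁴ + 1.5785 × 10⁻³ = 2.3485 × 10⁻³, so Δρ ≈ 2.412 kg m⁻³.
N² = (g/ρ₀)·Δρ/Δz = g·(Δρ/ρ₀)/Δz = 9.81 × 2.3485 × 10⁻³ / 97 = 2.3751 × 10⁻⁴ s⁻².
N = √(2.3751 × 10⁻⁴) = 0.015411 rad s⁻¹ → T = 2π/N = 407.71 s ≈ 408 s.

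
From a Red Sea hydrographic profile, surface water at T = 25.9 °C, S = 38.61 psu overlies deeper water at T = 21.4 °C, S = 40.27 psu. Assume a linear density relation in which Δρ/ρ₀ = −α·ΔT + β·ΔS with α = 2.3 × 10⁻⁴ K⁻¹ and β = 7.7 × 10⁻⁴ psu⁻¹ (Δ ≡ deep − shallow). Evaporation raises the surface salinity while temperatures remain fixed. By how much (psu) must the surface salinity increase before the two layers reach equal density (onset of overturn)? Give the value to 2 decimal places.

Neutral buoyancy requires −α(T_deep − T_surf) + β(S_deep − S_surf′) = 0.
S_surf′ = S_deep − (α/β)·ΔT = 40.27 − (2.3 × 10⁻⁴/7.7 × 10⁻⁴)·(-4.5) = 41.6142 psu.
Increase required: 41.6142 − 38.61 = 3.0042 psu.

3.00 psu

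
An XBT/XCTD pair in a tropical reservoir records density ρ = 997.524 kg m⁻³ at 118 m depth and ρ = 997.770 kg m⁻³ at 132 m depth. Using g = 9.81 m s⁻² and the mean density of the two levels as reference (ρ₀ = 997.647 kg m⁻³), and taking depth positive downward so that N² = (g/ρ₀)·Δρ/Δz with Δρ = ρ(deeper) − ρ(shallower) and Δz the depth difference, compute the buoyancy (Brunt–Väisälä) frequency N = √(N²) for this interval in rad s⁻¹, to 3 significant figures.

Δρ = 997.770 − 997.524 = 0.246 kg m⁻³ over Δz = 132 − 118 = 14 m.
N² = (9.81/997.647) × (0.246/14) = 1.7278 × 10⁻⁴ s⁻².
N = √(1.7278 × 10⁻⁴) = 0.013145 rad s⁻¹ ≈ 0.0131 rad s⁻¹.

0.0131 rad s⁻¹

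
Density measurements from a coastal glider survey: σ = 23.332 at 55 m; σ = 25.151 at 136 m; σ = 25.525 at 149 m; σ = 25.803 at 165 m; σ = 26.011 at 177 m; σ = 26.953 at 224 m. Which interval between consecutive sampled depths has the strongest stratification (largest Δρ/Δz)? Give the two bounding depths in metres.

136–149 m

Compute the density gradient over each adjacent pair:
  55–136 m: Δρ/Δz = 1.819/81 = 0.022 kg m⁻⁴
  136–149 m: Δρ/Δz = 0.374/13 = 0.029 kg m⁻⁴
  149–165 m: Δρ/Δz = 0.278/16 = 0.017 kg m⁻⁴
  165–177 m: Δρ/Δz = 0.208/12 = 0.017 kg m⁻⁴
  177–224 m: Δρ/Δz = 0.942/47 = 0.020 kg m⁻⁴
The largest gradient is in the 136–149 m interval — the pycnocline.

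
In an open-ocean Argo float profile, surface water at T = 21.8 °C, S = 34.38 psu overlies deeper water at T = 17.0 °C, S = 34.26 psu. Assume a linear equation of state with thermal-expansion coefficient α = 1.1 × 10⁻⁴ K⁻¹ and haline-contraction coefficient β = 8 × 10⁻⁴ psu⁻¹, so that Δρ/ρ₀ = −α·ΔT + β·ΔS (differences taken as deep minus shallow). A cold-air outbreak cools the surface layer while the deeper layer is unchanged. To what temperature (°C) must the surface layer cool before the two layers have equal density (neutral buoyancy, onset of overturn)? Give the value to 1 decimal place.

Neutral buoyancy requires Δρ = 0, i.e. −α(T_deep − T_surf′) + β(S_deep − S_surf) = 0.
T_surf′ = T_deep − (β/α)·ΔS = 17.0 − (8 × 10⁻⁴/1.1 × 10⁻⁴)·(-0.12) = 17.873 °C.
Cooling required: 21.8 − (17.873) = 3.927 °C.

17.9 °C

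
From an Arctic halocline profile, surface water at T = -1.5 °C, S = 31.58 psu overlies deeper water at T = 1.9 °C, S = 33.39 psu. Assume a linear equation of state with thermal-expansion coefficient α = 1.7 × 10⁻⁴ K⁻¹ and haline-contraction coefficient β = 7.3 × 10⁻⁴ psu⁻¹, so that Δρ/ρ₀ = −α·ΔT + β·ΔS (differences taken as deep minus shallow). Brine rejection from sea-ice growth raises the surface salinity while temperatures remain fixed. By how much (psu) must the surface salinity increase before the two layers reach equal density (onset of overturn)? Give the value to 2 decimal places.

1.02 psu

Neutral buoyancy requires −α(T_deep − T_surf) + β(S_deep − S_surf′) = 0.
S_surf′ = S_deep − (α/β)·ΔT = 33.39 − (1.7 × 10⁻⁴/7.3 × 10⁻⁴)·(+3.4) = 32.5982 psu.
Increase required: 32.5982 − 31.58 = 1.0182 psu.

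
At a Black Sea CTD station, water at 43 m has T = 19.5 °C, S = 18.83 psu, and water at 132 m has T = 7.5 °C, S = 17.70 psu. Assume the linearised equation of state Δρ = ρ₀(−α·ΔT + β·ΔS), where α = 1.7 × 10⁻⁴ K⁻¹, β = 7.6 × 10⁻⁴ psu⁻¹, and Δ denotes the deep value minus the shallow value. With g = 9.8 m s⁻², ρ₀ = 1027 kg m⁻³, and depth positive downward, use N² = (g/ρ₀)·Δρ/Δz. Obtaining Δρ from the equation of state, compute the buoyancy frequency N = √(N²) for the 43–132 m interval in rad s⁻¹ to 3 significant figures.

ΔT = -12.0 K, ΔS = -1.13 psu (deep − shallow).
Δρ/ρ₀ = −αΔT + βΔS = 2.04 × 10⁻³ − 8.588 × 10⁻⁴ = 1.1812 × 10⁻³, so Δρ ≈ 1.213 kg m⁻³.
N² = (g/ρ₀)·Δρ/Δz = g·(Δρ/ρ₀)/Δz = 9.8 × 1.1812 × 10⁻³ / 89 = 1.3006 × 10⁻⁴ s⁻².
N = √(1.3006 × 10⁻⁴) = 0.011404 rad s⁻¹ ≈ 0.0114 rad s⁻¹.

0.0114 rad s⁻¹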